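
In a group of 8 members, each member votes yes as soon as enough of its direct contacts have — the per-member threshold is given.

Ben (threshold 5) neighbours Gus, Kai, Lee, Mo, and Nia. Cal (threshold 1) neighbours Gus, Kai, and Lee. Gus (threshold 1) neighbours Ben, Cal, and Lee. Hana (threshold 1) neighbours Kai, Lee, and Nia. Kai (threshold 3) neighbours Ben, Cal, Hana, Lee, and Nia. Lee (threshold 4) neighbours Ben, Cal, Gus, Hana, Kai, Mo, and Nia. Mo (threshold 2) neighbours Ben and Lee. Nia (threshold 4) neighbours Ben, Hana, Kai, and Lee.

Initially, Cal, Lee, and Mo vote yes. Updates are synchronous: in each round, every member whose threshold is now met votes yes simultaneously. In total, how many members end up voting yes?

Round 1 — Cal, Lee, Mo vote yes (initial).
Round 2 — checking thresholds:
  Ben: 2 of 5 neighbours < 5, holds.
  Gus: 2 of 3 neighbours ≥ 1, votes yes.
  Hana: 1 of 3 neighbours ≥ 1, votes yes.
  Kai: 2 of 5 neighbours < 3, holds.
  Nia: 1 of 4 neighbours < 4, holds.
Round 3 — checking thresholds:
  Ben: 3 of 5 neighbours < 5, holds.
  Kai: 3 of 5 neighbours ≥ 3, votes yes.
  Nia: 2 of 4 neighbours < 4, holds.
Round 4 — no new yes votes; cascade stops.

6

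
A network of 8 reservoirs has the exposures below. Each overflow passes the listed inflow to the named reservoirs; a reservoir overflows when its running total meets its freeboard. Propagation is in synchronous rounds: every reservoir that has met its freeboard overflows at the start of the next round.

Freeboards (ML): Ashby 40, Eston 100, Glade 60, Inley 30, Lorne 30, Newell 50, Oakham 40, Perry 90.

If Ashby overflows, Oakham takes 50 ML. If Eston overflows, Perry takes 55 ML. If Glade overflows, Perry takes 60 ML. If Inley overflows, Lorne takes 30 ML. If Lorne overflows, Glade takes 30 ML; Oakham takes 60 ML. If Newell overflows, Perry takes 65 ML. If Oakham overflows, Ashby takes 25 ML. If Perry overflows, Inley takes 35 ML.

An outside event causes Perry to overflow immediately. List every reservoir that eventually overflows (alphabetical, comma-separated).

Round 1 — Perry overflows (initial).
  Inley: +35 → 35 ≥ 30
Round 2 — Inley overflows.
  Lorne: +30 → 30 ≥ 30
Round 3 — Lorne overflows.
  Glade: +30 → 30 < 60
  Oakham: +60 → 60 ≥ 40
Round 4 — Oakham overflows.
  Ashby: +25 → 25 < 40
No further overflows.

Inley, Lorne, Oakham, Perry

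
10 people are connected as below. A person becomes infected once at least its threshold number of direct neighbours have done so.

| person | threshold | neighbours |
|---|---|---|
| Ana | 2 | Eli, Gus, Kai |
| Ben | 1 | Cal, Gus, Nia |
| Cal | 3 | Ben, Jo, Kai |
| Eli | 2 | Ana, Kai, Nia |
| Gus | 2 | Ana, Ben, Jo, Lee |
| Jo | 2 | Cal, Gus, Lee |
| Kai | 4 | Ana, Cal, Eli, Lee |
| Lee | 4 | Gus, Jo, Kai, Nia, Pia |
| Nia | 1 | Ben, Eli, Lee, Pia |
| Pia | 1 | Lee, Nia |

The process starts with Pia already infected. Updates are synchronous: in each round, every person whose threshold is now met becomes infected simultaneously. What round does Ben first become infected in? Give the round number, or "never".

Round 1 — Pia becomes infected (initial).
Round 2 — checking thresholds:
  Lee: 1 of 5 neighbours < 4, holds.
  Nia: 1 of 4 neighbours ≥ 1, becomes infected.
Round 3 — checking thresholds:
  Ben: 1 of 3 neighbours ≥ 1, becomes infected.
  Eli: 1 of 3 neighbours < 2, holds.
  Lee: 2 of 5 neighbours < 4, holds.
Round 4 — no new infections; cascade stops.

3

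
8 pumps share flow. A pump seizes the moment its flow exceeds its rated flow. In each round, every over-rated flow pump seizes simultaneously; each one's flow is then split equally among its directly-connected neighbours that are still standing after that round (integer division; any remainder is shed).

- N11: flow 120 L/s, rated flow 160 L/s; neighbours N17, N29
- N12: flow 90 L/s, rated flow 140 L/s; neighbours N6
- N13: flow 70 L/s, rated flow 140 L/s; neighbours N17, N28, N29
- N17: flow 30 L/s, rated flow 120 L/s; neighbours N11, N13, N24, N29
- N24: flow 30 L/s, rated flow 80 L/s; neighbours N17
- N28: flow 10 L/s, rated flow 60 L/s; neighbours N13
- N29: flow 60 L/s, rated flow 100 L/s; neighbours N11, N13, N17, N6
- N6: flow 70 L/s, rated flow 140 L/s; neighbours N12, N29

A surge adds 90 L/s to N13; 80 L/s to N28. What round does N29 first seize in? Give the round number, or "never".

2

Round 1 — N13 at 160 > 140; N28 at 90 > 60. N13, N28 seize.
  N13 sheds 160 L/s to N17, N29: 80 each.
    N17: 30+80 = 110 ≤ 120
    N29: 60+80 = 140 > 100
  N28 sheds 90 L/s: no online neighbours, lost.
Round 2 — N29 seizes.
  N29 sheds 140 L/s to N11, N17, N6: 46 each (2 lost).
    N11: 120+46 = 166 > 160
    N17: 110+46 = 156 > 120
    N6: 70+46 = 116 ≤ 140
Round 3 — N11, N17 seize.
  N11 sheds 166 L/s: no online neighbours, lost.
  N17 sheds 156 L/s to N24: 156 each.
    N24: 30+156 = 186 > 80
Round 4 — N24 seizes.
  N24 sheds 186 L/s: no online neighbours, lost.
No further seizures.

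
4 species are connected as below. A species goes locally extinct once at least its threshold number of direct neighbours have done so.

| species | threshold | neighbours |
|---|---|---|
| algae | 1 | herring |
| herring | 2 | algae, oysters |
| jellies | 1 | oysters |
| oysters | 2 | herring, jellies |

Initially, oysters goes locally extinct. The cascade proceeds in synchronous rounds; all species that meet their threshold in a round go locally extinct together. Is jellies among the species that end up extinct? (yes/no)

Round 1 — oysters goes locally extinct (initial).
Round 2 — checking thresholds:
  herring: 1 of 2 neighbours < 2, holds.
  jellies: 1 of 1 neighbours ≥ 1, goes locally extinct.
Round 3 — no new extinctions; cascade stops.

yes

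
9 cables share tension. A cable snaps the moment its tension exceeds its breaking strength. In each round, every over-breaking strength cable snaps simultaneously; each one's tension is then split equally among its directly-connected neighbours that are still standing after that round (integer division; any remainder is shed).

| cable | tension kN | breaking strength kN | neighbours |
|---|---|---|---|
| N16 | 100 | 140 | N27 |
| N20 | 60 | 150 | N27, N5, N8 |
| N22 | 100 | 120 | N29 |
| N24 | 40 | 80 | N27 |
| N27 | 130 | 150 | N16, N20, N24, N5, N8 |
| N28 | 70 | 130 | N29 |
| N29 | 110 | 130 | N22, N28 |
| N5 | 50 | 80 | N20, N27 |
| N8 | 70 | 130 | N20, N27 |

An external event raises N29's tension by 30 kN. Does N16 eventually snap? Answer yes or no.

no

Round 1 — N29 at 140 > 130. N29 snaps.
  N29 sheds 140 kN to N22, N28: 70 each.
    N22: 100+70 = 170 > 120
    N28: 70+70 = 140 > 130
Round 2 — N22, N28 snap.
  N22 sheds 170 kN: no online neighbours, lost.
  N28 sheds 140 kN: no online neighbours, lost.
No further breaks.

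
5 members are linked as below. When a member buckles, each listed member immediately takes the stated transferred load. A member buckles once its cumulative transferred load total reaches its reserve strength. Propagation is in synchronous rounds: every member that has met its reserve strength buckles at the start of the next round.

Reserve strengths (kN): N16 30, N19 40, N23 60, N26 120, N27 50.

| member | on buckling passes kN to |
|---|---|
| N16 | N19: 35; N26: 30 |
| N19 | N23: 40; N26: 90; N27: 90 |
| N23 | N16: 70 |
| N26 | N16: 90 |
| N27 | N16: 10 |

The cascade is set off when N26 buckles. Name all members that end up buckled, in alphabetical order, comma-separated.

Round 1 — N26 buckles (initial).
  N16: +90 → 90 ≥ 30
Round 2 — N16 buckles.
  N19: +35 → 35 < 40
No further bucklings.

N16, N26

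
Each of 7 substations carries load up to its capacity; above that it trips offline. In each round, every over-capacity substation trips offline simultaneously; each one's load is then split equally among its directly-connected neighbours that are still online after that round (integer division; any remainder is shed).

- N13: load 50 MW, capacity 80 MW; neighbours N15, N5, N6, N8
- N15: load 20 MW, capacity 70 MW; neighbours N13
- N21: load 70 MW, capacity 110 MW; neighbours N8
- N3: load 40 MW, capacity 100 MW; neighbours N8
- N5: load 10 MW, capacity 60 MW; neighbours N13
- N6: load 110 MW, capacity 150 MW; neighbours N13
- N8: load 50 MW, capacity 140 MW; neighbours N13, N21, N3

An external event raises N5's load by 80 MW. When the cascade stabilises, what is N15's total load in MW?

Round 1 — N5 at 90 > 60. N5 trips offline.
  N5 sheds 90 MW to N13: 90 each.
    N13: 50+90 = 140 > 80
Round 2 — N13 trips offline.
  N13 sheds 140 MW to N15, N6, N8: 46 each (2 lost).
    N15: 20+46 = 66 ≤ 70
    N6: 110+46 = 156 > 150
    N8: 50+46 = 96 ≤ 140
Round 3 — N6 trips offline.
  N6 sheds 156 MW: no online neighbours, lost.
No further trips.

66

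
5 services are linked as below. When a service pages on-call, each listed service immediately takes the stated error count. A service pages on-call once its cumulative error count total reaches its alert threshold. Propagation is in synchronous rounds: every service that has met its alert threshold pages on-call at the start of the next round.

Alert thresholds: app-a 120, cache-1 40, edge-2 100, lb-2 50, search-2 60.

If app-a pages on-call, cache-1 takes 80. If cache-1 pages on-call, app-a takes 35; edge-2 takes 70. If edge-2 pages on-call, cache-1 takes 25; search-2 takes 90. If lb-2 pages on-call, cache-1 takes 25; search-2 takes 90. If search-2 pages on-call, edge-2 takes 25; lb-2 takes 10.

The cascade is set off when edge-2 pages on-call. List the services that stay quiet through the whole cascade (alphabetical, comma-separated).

app-a, cache-1, lb-2

Round 1 — edge-2 pages on-call (initial).
  cache-1: +25 → 25 < 40
  search-2: +90 → 90 ≥ 60
Round 2 — search-2 pages on-call.
  lb-2: +10 → 10 < 50
No further pages.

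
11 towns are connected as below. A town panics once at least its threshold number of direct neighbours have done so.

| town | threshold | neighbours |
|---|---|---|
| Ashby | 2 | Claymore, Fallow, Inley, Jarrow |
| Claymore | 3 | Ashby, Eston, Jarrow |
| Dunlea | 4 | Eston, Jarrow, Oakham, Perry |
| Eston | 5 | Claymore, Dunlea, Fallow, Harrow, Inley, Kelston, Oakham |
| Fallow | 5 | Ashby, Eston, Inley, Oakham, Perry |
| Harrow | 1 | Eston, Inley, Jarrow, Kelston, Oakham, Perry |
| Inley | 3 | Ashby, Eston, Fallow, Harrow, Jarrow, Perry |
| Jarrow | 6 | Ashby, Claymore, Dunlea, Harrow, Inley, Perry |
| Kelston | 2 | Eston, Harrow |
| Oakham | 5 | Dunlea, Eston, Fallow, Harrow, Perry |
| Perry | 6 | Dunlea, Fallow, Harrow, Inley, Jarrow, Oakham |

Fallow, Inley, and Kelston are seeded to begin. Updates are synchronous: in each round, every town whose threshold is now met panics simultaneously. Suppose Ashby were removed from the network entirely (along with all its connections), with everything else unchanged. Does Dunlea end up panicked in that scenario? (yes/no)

no

With Ashby removed:
Round 1 — Fallow, Inley, Kelston panic (initial).
Round 2 — checking thresholds:
  Eston: 3 of 7 neighbours < 5, holds.
  Harrow: 2 of 6 neighbours ≥ 1, panics.
  Jarrow: 1 of 5 neighbours < 6, holds.
  Oakham: 1 of 5 neighbours < 5, holds.
  Perry: 2 of 6 neighbours < 6, holds.
Round 3 — no new panics; cascade stops.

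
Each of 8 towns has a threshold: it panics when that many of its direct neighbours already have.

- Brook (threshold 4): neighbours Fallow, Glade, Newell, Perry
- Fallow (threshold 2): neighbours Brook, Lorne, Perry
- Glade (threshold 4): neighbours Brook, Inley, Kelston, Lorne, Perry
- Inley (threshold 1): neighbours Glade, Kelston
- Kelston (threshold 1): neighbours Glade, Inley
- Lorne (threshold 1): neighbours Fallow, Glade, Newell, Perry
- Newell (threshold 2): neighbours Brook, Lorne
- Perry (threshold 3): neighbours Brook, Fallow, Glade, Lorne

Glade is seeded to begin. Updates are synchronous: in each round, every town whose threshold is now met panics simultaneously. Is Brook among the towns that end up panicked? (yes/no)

no

Round 1 — Glade panics (initial).
Round 2 — checking thresholds:
  Brook: 1 of 4 neighbours < 4, holds.
  Inley: 1 of 2 neighbours ≥ 1, panics.
  Kelston: 1 of 2 neighbours ≥ 1, panics.
  Lorne: 1 of 4 neighbours ≥ 1, panics.
  Perry: 1 of 4 neighbours < 3, holds.
Round 3 — no new panics; cascade stops.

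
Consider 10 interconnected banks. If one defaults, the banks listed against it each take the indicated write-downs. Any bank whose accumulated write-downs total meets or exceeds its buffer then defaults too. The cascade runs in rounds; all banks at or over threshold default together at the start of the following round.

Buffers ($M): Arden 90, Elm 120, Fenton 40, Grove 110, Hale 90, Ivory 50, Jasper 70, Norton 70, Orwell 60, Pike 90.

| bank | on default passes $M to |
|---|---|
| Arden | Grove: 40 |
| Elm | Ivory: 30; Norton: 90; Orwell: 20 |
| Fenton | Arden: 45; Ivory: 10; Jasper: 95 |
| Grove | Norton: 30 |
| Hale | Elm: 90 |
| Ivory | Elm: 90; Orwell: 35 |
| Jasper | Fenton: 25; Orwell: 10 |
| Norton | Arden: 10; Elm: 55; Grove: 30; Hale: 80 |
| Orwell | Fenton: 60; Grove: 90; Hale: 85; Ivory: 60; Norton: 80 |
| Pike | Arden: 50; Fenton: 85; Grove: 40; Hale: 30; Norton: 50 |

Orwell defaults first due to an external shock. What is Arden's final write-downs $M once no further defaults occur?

Round 1 — Orwell defaults (initial).
  Fenton: +60 → 60 ≥ 40
  Grove: +90 → 90 < 110
  Hale: +85 → 85 < 90
  Ivory: +60 → 60 ≥ 50
  Norton: +80 → 80 ≥ 70
Round 2 — Fenton, Ivory, Norton default.
  Arden: +45+10 → 55 < 90
  Elm: +90+55 → 145 ≥ 120
  Grove: +30 → 120 ≥ 110
  Hale: +80 → 165 ≥ 90
  Jasper: +95 → 95 ≥ 70
Round 3 — Elm, Grove, Hale, Jasper default.
No further defaults.

55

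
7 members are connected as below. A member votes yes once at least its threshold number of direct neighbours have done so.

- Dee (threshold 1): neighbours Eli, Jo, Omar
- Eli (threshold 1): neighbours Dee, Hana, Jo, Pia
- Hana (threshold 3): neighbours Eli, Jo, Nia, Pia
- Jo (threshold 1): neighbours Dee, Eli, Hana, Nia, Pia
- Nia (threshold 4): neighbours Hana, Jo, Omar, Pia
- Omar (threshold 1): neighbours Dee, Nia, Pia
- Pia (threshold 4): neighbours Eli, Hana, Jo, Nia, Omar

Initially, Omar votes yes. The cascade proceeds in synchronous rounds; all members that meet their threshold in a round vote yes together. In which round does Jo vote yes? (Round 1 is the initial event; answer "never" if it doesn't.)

3

Round 1 — Omar votes yes (initial).
Round 2 — checking thresholds:
  Dee: 1 of 3 neighbours ≥ 1, votes yes.
  Nia: 1 of 4 neighbours < 4, not yet.
  Pia: 1 of 5 neighbours < 4, not yet.
Round 3 — checking thresholds:
  Eli: 1 of 4 neighbours ≥ 1, votes yes.
  Jo: 1 of 5 neighbours ≥ 1, votes yes.
  Nia: 1 of 4 neighbours < 4, not yet.
  Pia: 1 of 5 neighbours < 4, not yet.
Round 4 — no new yes votes; cascade stops.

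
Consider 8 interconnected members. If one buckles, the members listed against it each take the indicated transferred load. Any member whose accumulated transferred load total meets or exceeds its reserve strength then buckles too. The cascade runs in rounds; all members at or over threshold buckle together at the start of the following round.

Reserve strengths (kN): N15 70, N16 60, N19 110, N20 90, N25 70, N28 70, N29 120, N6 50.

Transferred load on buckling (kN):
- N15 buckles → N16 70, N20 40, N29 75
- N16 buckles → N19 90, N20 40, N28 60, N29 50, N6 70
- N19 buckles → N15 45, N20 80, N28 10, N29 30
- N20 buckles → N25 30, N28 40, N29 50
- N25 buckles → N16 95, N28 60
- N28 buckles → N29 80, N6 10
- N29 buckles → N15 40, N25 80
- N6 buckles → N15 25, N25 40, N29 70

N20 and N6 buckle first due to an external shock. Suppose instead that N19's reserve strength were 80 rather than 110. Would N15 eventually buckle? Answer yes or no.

With N19's reserve strength at 80:
Round 1 — N20, N6 buckle (initial).
  N15: +25 → 25 < 70
  N25: +30+40 → 70 ≥ 70
  N28: +40 → 40 < 70
  N29: +50+70 → 120 ≥ 120
Round 2 — N25, N29 buckle.
  N15: +40 → 65 < 70
  N16: +95 → 95 ≥ 60
  N28: +60 → 100 ≥ 70
Round 3 — N16, N28 buckle.
  N19: +90 → 90 ≥ 80
Round 4 — N19 buckles.
  N15: +45 → 110 ≥ 70
Round 5 — N15 buckles.
No further bucklings.

yes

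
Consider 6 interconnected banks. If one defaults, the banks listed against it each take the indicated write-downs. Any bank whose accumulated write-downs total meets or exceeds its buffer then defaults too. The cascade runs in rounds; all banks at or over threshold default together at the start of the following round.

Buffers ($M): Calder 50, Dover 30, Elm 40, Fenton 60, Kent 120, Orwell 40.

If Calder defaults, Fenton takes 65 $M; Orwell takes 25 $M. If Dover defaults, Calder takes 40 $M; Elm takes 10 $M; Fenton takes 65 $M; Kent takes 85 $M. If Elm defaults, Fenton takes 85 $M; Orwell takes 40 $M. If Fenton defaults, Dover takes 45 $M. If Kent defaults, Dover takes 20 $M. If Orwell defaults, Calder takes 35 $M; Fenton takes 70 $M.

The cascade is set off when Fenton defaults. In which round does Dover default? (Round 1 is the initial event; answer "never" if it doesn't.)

Round 1 — Fenton defaults (initial).
  Dover: +45 → 45 ≥ 30
Round 2 — Dover defaults.
  Calder: +40 → 40 < 50
  Elm: +10 → 10 < 40
  Kent: +85 → 85 < 120
No further defaults.

2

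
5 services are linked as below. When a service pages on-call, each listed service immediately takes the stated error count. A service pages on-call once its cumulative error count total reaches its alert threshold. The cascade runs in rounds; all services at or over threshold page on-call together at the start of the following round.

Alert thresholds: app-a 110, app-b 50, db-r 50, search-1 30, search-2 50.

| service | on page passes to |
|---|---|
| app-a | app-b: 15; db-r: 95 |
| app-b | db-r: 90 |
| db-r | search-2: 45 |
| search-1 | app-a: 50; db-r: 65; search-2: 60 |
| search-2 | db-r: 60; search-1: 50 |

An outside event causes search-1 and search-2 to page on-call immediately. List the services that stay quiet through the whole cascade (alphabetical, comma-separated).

Round 1 — search-1, search-2 page on-call (initial).
  app-a: +50 → 50 < 110
  db-r: +65+60 → 125 ≥ 50
Round 2 — db-r pages on-call.
No further pages.

app-a, app-b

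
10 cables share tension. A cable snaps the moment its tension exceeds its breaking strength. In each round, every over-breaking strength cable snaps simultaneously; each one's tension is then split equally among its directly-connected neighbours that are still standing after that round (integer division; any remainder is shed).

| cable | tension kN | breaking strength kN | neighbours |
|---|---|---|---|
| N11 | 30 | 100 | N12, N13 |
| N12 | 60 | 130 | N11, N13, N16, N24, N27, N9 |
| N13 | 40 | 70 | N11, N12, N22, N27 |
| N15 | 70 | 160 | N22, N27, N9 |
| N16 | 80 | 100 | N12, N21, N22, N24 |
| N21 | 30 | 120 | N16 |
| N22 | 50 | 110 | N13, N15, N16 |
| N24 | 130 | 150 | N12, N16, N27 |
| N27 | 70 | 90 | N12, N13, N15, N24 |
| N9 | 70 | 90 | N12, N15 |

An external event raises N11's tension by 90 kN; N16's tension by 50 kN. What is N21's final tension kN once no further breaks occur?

62

Round 1 — N11 at 120 > 100; N16 at 130 > 100. N11, N16 snap.
  N11 sheds 120 kN to N12, N13: 60 each.
    N12: 60+60 = 120 ≤ 130
    N13: 40+60 = 100 > 70
  N16 sheds 130 kN to N12, N21, N22, N24: 32 each (2 lost).
    N12: 120+32 = 152 > 130
    N21: 30+32 = 62 ≤ 120
    N22: 50+32 = 82 ≤ 110
    N24: 130+32 = 162 > 150
Round 2 — N12, N13, N24 snap.
  N12 sheds 152 kN to N27, N9: 76 each.
    N27: 70+76 = 146 > 90
    N9: 70+76 = 146 > 90
  N13 sheds 100 kN to N22, N27: 50 each.
    N22: 82+50 = 132 > 110
    N27: 146+50 = 196 > 90
  N24 sheds 162 kN to N27: 162 each.
    N27: 196+162 = 358 > 90
Round 3 — N22, N27, N9 snap.
  N22 sheds 132 kN to N15: 132 each.
    N15: 70+132 = 202 > 160
  N27 sheds 358 kN to N15: 358 each.
    N15: 202+358 = 560 > 160
  N9 sheds 146 kN to N15: 146 each.
    N15: 560+146 = 706 > 160
Round 4 — N15 snaps.
  N15 sheds 706 kN: no online neighbours, lost.
No further breaks.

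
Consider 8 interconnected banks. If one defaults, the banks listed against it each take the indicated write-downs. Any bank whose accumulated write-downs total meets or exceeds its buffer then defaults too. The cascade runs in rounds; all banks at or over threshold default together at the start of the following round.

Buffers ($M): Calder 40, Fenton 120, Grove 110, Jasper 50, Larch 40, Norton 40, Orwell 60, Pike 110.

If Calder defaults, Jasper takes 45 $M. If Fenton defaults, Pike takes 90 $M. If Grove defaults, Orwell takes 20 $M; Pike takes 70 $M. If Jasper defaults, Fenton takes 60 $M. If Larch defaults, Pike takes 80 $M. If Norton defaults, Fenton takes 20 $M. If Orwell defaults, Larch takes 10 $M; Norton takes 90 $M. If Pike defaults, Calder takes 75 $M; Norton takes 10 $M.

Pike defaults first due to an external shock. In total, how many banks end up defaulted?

2

Round 1 — Pike defaults (initial).
  Calder: +75 → 75 ≥ 40
  Norton: +10 → 10 < 40
Round 2 — Calder defaults.
  Jasper: +45 → 45 < 50
No further defaults.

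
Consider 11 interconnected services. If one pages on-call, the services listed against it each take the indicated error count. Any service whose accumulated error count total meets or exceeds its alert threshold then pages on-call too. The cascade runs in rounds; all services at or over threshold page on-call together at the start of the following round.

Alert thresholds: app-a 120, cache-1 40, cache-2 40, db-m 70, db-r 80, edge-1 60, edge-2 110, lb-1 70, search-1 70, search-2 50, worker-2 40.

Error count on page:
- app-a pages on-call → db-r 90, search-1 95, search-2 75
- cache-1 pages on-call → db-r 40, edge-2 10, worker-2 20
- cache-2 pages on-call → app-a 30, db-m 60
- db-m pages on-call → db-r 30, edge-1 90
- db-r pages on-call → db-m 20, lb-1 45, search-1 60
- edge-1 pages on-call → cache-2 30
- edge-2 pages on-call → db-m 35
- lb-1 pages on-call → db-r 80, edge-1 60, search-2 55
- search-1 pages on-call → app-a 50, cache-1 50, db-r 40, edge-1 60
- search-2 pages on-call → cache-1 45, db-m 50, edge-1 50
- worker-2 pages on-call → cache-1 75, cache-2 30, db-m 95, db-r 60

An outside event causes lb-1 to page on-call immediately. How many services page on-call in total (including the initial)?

Round 1 — lb-1 pages on-call (initial).
  db-r: +80 → 80 ≥ 80
  edge-1: +60 → 60 ≥ 60
  search-2: +55 → 55 ≥ 50
Round 2 — db-r, edge-1, search-2 page on-call.
  cache-1: +45 → 45 ≥ 40
  cache-2: +30 → 30 < 40
  db-m: +20+50 → 70 ≥ 70
  search-1: +60 → 60 < 70
Round 3 — cache-1, db-m page on-call.
  edge-2: +10 → 10 < 110
  worker-2: +20 → 20 < 40
No further pages.

6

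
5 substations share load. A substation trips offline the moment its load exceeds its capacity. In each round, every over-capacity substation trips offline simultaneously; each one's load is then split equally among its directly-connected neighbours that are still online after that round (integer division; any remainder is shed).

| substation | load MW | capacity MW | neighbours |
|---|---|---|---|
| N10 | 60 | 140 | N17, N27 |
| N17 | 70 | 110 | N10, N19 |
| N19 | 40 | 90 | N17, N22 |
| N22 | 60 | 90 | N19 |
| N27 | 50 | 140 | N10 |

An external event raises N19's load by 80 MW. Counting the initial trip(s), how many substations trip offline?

5

Round 1 — N19 at 120 > 90. N19 trips offline.
  N19 sheds 120 MW to N17, N22: 60 each.
    N17: 70+60 = 130 > 110
    N22: 60+60 = 120 > 90
Round 2 — N17, N22 trip offline.
  N17 sheds 130 MW to N10: 130 each.
    N10: 60+130 = 190 > 140
  N22 sheds 120 MW: no online neighbours, lost.
Round 3 — N10 trips offline.
  N10 sheds 190 MW to N27: 190 each.
    N27: 50+190 = 240 > 140
Round 4 — N27 trips offline.
  N27 sheds 240 MW: no online neighbours, lost.
No further trips.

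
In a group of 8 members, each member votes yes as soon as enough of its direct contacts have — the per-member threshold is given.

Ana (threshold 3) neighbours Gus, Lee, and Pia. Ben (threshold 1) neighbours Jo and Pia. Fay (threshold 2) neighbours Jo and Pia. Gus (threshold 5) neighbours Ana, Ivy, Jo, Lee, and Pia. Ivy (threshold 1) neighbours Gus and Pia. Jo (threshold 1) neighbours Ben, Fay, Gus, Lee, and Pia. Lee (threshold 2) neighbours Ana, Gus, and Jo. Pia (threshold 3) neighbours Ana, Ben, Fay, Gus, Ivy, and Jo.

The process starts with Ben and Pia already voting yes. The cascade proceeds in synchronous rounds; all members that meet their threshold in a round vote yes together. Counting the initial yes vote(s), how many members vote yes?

5

Round 1 — Ben, Pia vote yes (initial).
Round 2 — checking thresholds:
  Ana: 1 of 3 neighbours < 3, below threshold.
  Fay: 1 of 2 neighbours < 2, below threshold.
  Gus: 1 of 5 neighbours < 5, below threshold.
  Ivy: 1 of 2 neighbours ≥ 1, votes yes.
  Jo: 2 of 5 neighbours ≥ 1, votes yes.
Round 3 — checking thresholds:
  Ana: 1 of 3 neighbours < 3, below threshold.
  Fay: 2 of 2 neighbours ≥ 2, votes yes.
  Gus: 3 of 5 neighbours < 5, below threshold.
  Lee: 1 of 3 neighbours < 2, below threshold.
Round 4 — no new yes votes; cascade stops.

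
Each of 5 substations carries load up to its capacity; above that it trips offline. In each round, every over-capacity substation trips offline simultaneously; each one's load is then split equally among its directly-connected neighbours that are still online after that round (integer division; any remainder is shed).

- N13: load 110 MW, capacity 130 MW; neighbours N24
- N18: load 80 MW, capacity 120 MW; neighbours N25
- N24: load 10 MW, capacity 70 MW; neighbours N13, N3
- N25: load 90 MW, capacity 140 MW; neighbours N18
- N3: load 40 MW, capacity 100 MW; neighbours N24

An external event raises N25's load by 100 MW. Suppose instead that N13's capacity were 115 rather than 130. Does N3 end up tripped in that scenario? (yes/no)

no

With N13's capacity at 115:
Round 1 — N25 at 190 > 140. N25 trips offline.
  N25 sheds 190 MW to N18: 190 each.
    N18: 80+190 = 270 > 120
Round 2 — N18 trips offline.
  N18 sheds 270 MW: no online neighbours, lost.
No further trips.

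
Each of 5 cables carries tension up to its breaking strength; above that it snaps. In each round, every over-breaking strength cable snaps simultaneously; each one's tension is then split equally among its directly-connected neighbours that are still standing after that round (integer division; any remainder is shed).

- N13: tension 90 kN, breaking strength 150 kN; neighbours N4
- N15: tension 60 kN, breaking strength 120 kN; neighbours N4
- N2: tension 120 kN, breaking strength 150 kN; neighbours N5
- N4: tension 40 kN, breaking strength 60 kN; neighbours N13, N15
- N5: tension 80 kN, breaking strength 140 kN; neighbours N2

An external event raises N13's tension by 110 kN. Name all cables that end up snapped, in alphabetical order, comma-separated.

Round 1 — N13 at 200 > 150. N13 snaps.
  N13 sheds 200 kN to N4: 200 each.
    N4: 40+200 = 240 > 60
Round 2 — N4 snaps.
  N4 sheds 240 kN to N15: 240 each.
    N15: 60+240 = 300 > 120
Round 3 — N15 snaps.
  N15 sheds 300 kN: no online neighbours, lost.
No further breaks.

N13, N15, N4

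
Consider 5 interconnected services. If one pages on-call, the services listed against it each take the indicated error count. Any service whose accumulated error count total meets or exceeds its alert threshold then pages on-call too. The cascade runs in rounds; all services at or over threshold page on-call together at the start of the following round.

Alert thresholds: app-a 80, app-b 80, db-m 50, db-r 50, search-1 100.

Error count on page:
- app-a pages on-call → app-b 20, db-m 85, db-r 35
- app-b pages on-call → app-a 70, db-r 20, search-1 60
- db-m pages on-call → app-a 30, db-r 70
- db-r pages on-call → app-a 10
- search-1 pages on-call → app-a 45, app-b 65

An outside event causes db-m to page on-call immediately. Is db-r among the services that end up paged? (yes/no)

Round 1 — db-m pages on-call (initial).
  app-a: +30 → 30 < 80
  db-r: +70 → 70 ≥ 50
Round 2 — db-r pages on-call.
  app-a: +10 → 40 < 80
No further pages.

yes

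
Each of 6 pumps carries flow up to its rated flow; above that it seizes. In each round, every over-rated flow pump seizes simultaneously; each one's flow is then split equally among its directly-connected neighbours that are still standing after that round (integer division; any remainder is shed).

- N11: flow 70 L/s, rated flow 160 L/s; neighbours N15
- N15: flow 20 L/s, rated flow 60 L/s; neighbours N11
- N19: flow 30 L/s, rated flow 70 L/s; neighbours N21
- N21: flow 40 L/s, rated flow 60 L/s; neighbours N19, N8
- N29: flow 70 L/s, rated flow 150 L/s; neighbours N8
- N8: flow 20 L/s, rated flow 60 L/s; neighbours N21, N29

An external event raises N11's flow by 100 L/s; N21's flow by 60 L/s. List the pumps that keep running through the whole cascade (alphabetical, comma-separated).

Round 1 — N11 at 170 > 160; N21 at 100 > 60. N11, N21 seize.
  N11 sheds 170 L/s to N15: 170 each.
    N15: 20+170 = 190 > 60
  N21 sheds 100 L/s to N19, N8: 50 each.
    N19: 30+50 = 80 > 70
    N8: 20+50 = 70 > 60
Round 2 — N15, N19, N8 seize.
  N15 sheds 190 L/s: no online neighbours, lost.
  N19 sheds 80 L/s: no online neighbours, lost.
  N8 sheds 70 L/s to N29: 70 each.
    N29: 70+70 = 140 ≤ 150
No further seizures.

N29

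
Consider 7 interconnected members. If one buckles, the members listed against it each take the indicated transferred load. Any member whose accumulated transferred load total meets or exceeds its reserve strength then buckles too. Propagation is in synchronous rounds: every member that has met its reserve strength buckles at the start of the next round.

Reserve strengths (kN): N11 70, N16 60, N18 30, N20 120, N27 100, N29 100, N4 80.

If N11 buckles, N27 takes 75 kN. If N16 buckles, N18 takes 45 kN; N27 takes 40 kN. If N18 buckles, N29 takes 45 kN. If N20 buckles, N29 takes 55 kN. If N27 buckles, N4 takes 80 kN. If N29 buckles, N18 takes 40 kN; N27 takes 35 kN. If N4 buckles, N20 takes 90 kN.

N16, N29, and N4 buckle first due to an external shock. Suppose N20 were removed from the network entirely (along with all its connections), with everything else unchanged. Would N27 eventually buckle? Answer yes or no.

With N20 removed:
Round 1 — N16, N29, N4 buckle (initial).
  N18: +45+40 → 85 ≥ 30
  N27: +40+35 → 75 < 100
Round 2 — N18 buckles.
No further bucklings.

no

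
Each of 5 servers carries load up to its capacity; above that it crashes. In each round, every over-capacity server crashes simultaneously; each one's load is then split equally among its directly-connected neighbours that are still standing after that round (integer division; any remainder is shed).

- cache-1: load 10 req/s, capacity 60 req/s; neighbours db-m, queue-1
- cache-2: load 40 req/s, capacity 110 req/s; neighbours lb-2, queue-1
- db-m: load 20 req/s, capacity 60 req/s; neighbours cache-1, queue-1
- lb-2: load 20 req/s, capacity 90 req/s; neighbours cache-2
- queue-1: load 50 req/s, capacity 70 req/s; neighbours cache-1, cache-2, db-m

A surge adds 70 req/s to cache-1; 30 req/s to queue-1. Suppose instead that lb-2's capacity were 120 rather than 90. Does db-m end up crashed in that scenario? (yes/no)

With lb-2's capacity at 120:
Round 1 — cache-1 at 80 > 60; queue-1 at 80 > 70. cache-1, queue-1 crash.
  cache-1 sheds 80 req/s to db-m: 80 each.
    db-m: 20+80 = 100 > 60
  queue-1 sheds 80 req/s to cache-2, db-m: 40 each.
    cache-2: 40+40 = 80 ≤ 110
    db-m: 100+40 = 140 > 60
Round 2 — db-m crashes.
  db-m sheds 140 req/s: no online neighbours, lost.
No further crashes.

yes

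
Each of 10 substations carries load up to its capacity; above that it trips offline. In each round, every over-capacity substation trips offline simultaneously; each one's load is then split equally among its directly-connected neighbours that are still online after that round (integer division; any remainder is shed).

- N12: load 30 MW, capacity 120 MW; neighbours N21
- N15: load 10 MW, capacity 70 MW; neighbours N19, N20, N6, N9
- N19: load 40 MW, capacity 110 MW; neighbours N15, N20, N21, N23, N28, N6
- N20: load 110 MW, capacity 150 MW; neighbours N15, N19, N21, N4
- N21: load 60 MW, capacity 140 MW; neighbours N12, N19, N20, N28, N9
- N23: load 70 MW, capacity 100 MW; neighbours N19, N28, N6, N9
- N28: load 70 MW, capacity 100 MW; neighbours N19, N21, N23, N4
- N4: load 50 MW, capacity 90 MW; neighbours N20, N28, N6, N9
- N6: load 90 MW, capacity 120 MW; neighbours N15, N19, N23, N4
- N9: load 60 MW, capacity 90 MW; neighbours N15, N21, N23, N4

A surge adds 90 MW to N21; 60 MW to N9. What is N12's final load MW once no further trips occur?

Round 1 — N21 at 150 > 140; N9 at 120 > 90. N21, N9 trip offline.
  N21 sheds 150 MW to N12, N19, N20, N28: 37 each (2 lost).
    N12: 30+37 = 67 ≤ 120
    N19: 40+37 = 77 ≤ 110
    N20: 110+37 = 147 ≤ 150
    N28: 70+37 = 107 > 100
  N9 sheds 120 MW to N15, N23, N4: 40 each.
    N15: 10+40 = 50 ≤ 70
    N23: 70+40 = 110 > 100
    N4: 50+40 = 90 ≤ 90
Round 2 — N23, N28 trip offline.
  N23 sheds 110 MW to N19, N6: 55 each.
    N19: 77+55 = 132 > 110
    N6: 90+55 = 145 > 120
  N28 sheds 107 MW to N19, N4: 53 each (1 lost).
    N19: 132+53 = 185 > 110
    N4: 90+53 = 143 > 90
Round 3 — N19, N4, N6 trip offline.
  N19 sheds 185 MW to N15, N20: 92 each (1 lost).
    N15: 50+92 = 142 > 70
    N20: 147+92 = 239 > 150
  N4 sheds 143 MW to N20: 143 each.
    N20: 239+143 = 382 > 150
  N6 sheds 145 MW to N15: 145 each.
    N15: 142+145 = 287 > 70
Round 4 — N15, N20 trip offline.
  N15 sheds 287 MW: no online neighbours, lost.
  N20 sheds 382 MW: no online neighbours, lost.
No further trips.

67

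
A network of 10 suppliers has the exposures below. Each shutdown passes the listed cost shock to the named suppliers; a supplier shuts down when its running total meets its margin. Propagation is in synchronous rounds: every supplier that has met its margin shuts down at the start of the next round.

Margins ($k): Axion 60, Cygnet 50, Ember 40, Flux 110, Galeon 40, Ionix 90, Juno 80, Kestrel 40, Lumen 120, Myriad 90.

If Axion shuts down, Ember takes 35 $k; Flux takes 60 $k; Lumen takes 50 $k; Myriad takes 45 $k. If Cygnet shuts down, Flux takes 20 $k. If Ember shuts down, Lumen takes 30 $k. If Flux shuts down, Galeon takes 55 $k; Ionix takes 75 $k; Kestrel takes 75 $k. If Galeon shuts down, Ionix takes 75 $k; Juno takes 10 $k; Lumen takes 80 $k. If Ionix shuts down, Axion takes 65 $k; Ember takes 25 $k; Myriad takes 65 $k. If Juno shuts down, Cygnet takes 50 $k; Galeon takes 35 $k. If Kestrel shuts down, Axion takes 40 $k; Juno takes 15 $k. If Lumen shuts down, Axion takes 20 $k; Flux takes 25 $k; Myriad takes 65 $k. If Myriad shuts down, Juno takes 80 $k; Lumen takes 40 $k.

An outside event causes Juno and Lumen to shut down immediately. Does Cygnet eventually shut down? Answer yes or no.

yes

Round 1 — Juno, Lumen shut down (initial).
  Axion: +20 → 20 < 60
  Cygnet: +50 → 50 ≥ 50
  Flux: +25 → 25 < 110
  Galeon: +35 → 35 < 40
  Myriad: +65 → 65 < 90
Round 2 — Cygnet shuts down.
  Flux: +20 → 45 < 110
No further shutdowns.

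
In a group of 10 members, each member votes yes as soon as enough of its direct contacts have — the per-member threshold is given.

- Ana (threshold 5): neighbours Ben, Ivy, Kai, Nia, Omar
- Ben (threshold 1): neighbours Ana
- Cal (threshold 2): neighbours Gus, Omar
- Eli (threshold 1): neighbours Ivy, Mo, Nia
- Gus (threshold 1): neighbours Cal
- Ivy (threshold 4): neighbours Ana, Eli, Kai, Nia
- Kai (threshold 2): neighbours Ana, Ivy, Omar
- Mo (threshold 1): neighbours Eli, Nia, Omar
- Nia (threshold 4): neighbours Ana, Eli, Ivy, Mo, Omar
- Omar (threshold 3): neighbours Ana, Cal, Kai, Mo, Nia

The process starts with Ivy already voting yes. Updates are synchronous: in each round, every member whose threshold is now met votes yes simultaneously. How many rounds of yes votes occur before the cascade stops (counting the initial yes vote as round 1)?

Round 1 — Ivy votes yes (initial).
Round 2 — checking thresholds:
  Ana: 1 of 5 neighbours < 5, below threshold.
  Eli: 1 of 3 neighbours ≥ 1, votes yes.
  Kai: 1 of 3 neighbours < 2, below threshold.
  Nia: 1 of 5 neighbours < 4, below threshold.
Round 3 — checking thresholds:
  Ana: 1 of 5 neighbours < 5, below threshold.
  Kai: 1 of 3 neighbours < 2, below threshold.
  Mo: 1 of 3 neighbours ≥ 1, votes yes.
  Nia: 2 of 5 neighbours < 4, below threshold.
Round 4 — no new yes votes; cascade stops.

3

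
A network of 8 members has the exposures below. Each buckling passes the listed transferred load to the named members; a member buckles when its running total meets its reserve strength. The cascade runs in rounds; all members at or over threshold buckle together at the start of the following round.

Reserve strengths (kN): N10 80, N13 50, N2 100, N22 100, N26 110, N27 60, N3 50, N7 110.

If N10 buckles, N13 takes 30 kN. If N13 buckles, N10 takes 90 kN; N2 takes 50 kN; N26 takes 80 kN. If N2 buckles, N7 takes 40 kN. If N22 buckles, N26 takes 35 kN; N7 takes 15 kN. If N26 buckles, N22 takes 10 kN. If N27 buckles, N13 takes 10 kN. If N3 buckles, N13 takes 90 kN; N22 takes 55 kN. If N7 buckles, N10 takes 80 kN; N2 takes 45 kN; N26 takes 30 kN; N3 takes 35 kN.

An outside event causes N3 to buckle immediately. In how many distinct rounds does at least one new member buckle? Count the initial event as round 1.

3

Round 1 — N3 buckles (initial).
  N13: +90 → 90 ≥ 50
  N22: +55 → 55 < 100
Round 2 — N13 buckles.
  N10: +90 → 90 ≥ 80
  N2: +50 → 50 < 100
  N26: +80 → 80 < 110
Round 3 — N10 buckles.
No further bucklings.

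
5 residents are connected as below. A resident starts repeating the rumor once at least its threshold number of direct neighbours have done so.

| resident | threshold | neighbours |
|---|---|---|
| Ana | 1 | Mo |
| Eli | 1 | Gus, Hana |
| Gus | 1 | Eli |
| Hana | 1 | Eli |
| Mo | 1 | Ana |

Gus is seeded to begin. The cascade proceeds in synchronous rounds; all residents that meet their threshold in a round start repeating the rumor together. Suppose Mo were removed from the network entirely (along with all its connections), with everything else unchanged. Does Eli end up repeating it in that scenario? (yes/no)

With Mo removed:
Round 1 — Gus starts repeating the rumor (initial).
Round 2 — checking thresholds:
  Eli: 1 of 2 neighbours ≥ 1, starts repeating the rumor.
Round 3 — checking thresholds:
  Hana: 1 of 1 neighbours ≥ 1, starts repeating the rumor.
Round 4 — no new spreads; cascade stops.

yes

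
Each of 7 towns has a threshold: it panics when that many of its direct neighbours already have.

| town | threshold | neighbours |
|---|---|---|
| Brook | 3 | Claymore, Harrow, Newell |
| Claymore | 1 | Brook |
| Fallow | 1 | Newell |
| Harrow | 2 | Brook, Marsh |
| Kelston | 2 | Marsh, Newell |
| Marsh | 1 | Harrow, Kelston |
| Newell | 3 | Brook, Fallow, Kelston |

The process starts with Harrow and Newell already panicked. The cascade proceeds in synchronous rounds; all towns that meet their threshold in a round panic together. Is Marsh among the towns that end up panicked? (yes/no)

Round 1 — Harrow, Newell panic (initial).
Round 2 — checking thresholds:
  Brook: 2 of 3 neighbours < 3, below threshold.
  Fallow: 1 of 1 neighbours ≥ 1, panics.
  Kelston: 1 of 2 neighbours < 2, below threshold.
  Marsh: 1 of 2 neighbours ≥ 1, panics.
Round 3 — checking thresholds:
  Brook: 2 of 3 neighbours < 3, below threshold.
  Kelston: 2 of 2 neighbours ≥ 2, panics.
Round 4 — no new panics; cascade stops.

yes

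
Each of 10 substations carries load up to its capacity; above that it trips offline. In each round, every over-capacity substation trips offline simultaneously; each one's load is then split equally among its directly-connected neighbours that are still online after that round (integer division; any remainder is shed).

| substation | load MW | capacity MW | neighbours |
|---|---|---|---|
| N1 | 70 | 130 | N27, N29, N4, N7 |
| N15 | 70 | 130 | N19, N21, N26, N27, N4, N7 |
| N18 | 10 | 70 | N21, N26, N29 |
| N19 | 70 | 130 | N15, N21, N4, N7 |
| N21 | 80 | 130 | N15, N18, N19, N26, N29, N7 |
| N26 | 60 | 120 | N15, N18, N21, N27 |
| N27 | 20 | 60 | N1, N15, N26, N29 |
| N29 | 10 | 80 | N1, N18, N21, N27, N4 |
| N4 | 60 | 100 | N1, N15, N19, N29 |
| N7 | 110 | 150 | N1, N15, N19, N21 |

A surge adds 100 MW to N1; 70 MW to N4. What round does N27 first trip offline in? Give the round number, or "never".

2

Round 1 — N1 at 170 > 130; N4 at 130 > 100. N1, N4 trip offline.
  N1 sheds 170 MW to N27, N29, N7: 56 each (2 lost).
    N27: 20+56 = 76 > 60
    N29: 10+56 = 66 ≤ 80
    N7: 110+56 = 166 > 150
  N4 sheds 130 MW to N15, N19, N29: 43 each (1 lost).
    N15: 70+43 = 113 ≤ 130
    N19: 70+43 = 113 ≤ 130
    N29: 66+43 = 109 > 80
Round 2 — N27, N29, N7 trip offline.
  N27 sheds 76 MW to N15, N26: 38 each.
    N15: 113+38 = 151 > 130
    N26: 60+38 = 98 ≤ 120
  N29 sheds 109 MW to N18, N21: 54 each (1 lost).
    N18: 10+54 = 64 ≤ 70
    N21: 80+54 = 134 > 130
  N7 sheds 166 MW to N15, N19, N21: 55 each (1 lost).
    N15: 151+55 = 206 > 130
    N19: 113+55 = 168 > 130
    N21: 134+55 = 189 > 130
Round 3 — N15, N19, N21 trip offline.
  N15 sheds 206 MW to N26: 206 each.
    N26: 98+206 = 304 > 120
  N19 sheds 168 MW: no online neighbours, lost.
  N21 sheds 189 MW to N18, N26: 94 each (1 lost).
    N18: 64+94 = 158 > 70
    N26: 304+94 = 398 > 120
Round 4 — N18, N26 trip offline.
  N18 sheds 158 MW: no online neighbours, lost.
  N26 sheds 398 MW: no online neighbours, lost.
No further trips.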